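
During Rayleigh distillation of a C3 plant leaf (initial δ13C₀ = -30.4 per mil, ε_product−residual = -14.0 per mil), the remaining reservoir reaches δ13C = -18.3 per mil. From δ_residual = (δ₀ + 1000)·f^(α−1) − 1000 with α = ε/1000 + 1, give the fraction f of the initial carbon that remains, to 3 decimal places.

α − 1 = ε/1000 = -0.0140
(δ_res + 1000)/(δ₀ + 1000) = (-18.3 + 1000)/(-30.4 + 1000) = 981.7/969.6 = 1.012479
f = 1.012479^(1/-0.0140) = exp(ln(1.012479)/-0.0140) = exp(0.01240/-0.0140)
f = exp(-0.8859) = 0.4124

0.412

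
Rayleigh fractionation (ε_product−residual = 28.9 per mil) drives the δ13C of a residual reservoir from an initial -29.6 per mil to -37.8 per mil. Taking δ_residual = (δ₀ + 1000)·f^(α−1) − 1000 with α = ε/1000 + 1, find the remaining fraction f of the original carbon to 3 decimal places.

α − 1 = ε/1000 = 0.0289
(δ_res + 1000)/(δ₀ + 1000) = (-37.8 + 1000)/(-29.6 + 1000) = 962.2/970.4 = 0.991550
f = 0.991550^(1/0.0289) = exp(ln(0.991550)/0.0289) = exp(-0.00849/0.0289)
f = exp(-0.2936) = 0.7455

0.746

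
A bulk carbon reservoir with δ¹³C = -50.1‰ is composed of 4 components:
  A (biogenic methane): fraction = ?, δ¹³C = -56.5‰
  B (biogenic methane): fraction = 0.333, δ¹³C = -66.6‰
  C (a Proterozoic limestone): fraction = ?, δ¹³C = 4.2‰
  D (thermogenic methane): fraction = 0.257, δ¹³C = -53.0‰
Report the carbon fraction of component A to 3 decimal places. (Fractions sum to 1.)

Let f_A and f_C be the unknown fractions; fractions sum to 1 so f_A + f_C = 0.410.
Mass balance: Σ fᵢ·δᵢ = δ_bulk ⇒ f_A·(-56.5) + f_C·(4.2) = -50.1 − (-35.799) = -14.301
Substitute f_C = 0.410 − f_A:
f_A·(-56.5 − 4.2) = -14.301 − 0.410×(4.2) = -16.023
f_A = -16.023 / -60.7 = 0.2640

0.264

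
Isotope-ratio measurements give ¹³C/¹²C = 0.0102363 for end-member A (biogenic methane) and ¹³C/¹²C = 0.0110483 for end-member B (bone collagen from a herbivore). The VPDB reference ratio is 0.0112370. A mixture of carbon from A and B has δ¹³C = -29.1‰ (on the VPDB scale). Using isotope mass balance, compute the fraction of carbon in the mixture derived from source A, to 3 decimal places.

0.170

δ_A = (0.0102363/0.0112370 − 1)×1000 = (0.910946 − 1)×1000 = -89.054‰
δ_B = (0.0110483/0.0112370 − 1)×1000 = (0.983207 − 1)×1000 = -16.793‰
f_A = (δ_mix − δ_B)/(δ_A − δ_B) = (-29.1 − (-16.793))/(-89.054 − (-16.793))
f_A = -12.307 / -72.261 = 0.1703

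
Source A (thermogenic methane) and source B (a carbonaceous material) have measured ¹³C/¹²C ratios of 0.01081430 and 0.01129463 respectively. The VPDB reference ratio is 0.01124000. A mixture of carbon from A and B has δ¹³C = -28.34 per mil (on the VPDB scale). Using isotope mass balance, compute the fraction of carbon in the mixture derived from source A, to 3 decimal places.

δ_A = (0.01081430/0.01124000 − 1)×1000 = (0.962126 − 1)×1000 = -37.874 per mil
δ_B = (0.01129463/0.01124000 − 1)×1000 = (1.004860 − 1)×1000 = 4.860 per mil
f_A = (δ_mix − δ_B)/(δ_A − δ_B) = (-28.34 − (4.860))/(-37.874 − (4.860))
f_A = -33.200 / -42.734 = 0.7769

0.777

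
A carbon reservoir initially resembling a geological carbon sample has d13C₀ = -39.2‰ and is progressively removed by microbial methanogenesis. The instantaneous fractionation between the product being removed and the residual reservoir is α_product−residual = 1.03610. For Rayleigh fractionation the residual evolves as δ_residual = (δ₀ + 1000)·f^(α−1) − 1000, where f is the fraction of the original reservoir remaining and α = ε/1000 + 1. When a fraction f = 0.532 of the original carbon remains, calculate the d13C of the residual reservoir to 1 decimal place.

-60.8‰

Rayleigh residual: δ_res = (δ₀ + 1000)·f^(α−1) − 1000
α − 1 = 0.03610
f^(α−1) = 0.532^(0.03610) = 0.977474
δ_res = (-39.2 + 1000) × 0.977474 − 1000 = 939.157 − 1000 = -60.84‰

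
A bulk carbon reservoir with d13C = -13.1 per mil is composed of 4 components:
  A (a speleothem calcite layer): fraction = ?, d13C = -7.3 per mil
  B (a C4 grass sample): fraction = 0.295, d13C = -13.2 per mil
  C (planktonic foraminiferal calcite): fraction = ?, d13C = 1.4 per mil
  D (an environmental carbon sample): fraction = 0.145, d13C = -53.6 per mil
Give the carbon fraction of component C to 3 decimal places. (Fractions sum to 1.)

0.305

Let f_C and f_A be the unknown fractions; fractions sum to 1 so f_C + f_A = 0.560.
Mass balance: Σ fᵢ·δᵢ = δ_bulk ⇒ f_C·(1.4) + f_A·(-7.3) = -13.1 − (-11.666) = -1.434
Substitute f_A = 0.560 − f_C:
f_C·(1.4 − -7.3) = -1.434 − 0.560×(-7.3) = 2.654
f_C = 2.654 / 8.7 = 0.3051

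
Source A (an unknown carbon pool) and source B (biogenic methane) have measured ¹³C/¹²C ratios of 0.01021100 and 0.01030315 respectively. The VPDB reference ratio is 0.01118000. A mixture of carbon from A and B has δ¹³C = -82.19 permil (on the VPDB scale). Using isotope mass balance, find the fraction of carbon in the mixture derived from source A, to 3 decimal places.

0.456

δ_A = (0.01021100/0.01118000 − 1)×1000 = (0.913327 − 1)×1000 = -86.673 permil
δ_B = (0.01030315/0.01118000 − 1)×1000 = (0.921570 − 1)×1000 = -78.430 permil
f_A = (δ_mix − δ_B)/(δ_A − δ_B) = (-82.19 − (-78.430))/(-86.673 − (-78.430))
f_A = -3.760 / -8.242 = 0.4561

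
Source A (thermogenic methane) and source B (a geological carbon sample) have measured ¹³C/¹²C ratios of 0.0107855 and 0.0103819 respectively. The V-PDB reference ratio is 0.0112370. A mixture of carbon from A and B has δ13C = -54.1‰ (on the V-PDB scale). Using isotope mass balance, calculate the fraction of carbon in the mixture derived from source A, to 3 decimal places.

0.612

δ_A = (0.0107855/0.0112370 − 1)×1000 = (0.959820 − 1)×1000 = -40.180‰
δ_B = (0.0103819/0.0112370 − 1)×1000 = (0.923903 − 1)×1000 = -76.097‰
f_A = (δ_mix − δ_B)/(δ_A − δ_B) = (-54.1 − (-76.097))/(-40.180 − (-76.097))
f_A = 21.997 / 35.917 = 0.6124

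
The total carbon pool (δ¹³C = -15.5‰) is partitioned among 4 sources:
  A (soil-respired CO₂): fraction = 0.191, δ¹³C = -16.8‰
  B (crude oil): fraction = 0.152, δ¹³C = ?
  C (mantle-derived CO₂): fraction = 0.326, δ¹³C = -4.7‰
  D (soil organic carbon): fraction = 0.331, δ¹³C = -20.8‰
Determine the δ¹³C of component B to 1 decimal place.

-25.5‰

Isotope mass balance: δ_bulk = Σ fᵢ·δᵢ.
-15.5 = 0.191×(-16.8) + 0.152×δ_B + 0.326×(-4.7) + 0.331×(-20.8)
0.152·δ_B = -15.5 − (-11.626) = -3.874
δ_B = -3.874 / 0.152 = -25.49‰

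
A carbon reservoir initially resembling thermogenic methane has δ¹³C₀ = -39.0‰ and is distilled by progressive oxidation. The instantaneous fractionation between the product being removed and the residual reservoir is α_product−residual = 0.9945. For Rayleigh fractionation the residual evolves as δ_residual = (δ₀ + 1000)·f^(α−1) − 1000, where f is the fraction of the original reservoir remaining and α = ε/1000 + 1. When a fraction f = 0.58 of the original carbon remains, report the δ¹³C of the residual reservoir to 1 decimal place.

Rayleigh residual: δ_res = (δ₀ + 1000)·f^(α−1) − 1000
α − 1 = -0.00550
f^(α−1) = 0.58^(-0.00550) = 1.003000
δ_res = (-39.0 + 1000) × 1.003000 − 1000 = 963.883 − 1000 = -36.12‰

-36.1‰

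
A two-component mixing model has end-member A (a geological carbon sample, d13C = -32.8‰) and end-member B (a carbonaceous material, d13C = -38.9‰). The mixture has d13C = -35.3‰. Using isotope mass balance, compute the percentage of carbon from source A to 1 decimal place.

δ_mix = f_A·δ_A + (1 − f_A)·δ_B  ⇒  f_A = (δ_mix − δ_B)/(δ_A − δ_B)
f_A = (-35.3 − (-38.9)) / (-32.8 − (-38.9))
f_A = 3.6 / 6.1 = 0.5902

59.0%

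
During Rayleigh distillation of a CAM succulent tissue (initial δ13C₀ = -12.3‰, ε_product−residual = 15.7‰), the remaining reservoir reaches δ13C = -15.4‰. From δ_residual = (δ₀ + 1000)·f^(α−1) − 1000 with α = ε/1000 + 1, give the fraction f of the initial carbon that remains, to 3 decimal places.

0.819

α − 1 = ε/1000 = 0.0157
(δ_res + 1000)/(δ₀ + 1000) = (-15.4 + 1000)/(-12.3 + 1000) = 984.6/987.7 = 0.996861
f = 0.996861^(1/0.0157) = exp(ln(0.996861)/0.0157) = exp(-0.00314/0.0157)
f = exp(-0.2002) = 0.8185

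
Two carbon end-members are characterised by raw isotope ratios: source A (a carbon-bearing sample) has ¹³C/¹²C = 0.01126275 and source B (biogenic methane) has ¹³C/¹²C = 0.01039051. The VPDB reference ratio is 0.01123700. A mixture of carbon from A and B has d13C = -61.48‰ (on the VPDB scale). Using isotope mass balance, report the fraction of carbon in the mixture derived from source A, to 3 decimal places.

0.178

δ_A = (0.01126275/0.01123700 − 1)×1000 = (1.002292 − 1)×1000 = 2.292‰
δ_B = (0.01039051/0.01123700 − 1)×1000 = (0.924669 − 1)×1000 = -75.331‰
f_A = (δ_mix − δ_B)/(δ_A − δ_B) = (-61.48 − (-75.331))/(2.292 − (-75.331))
f_A = 13.851 / 77.622 = 0.1784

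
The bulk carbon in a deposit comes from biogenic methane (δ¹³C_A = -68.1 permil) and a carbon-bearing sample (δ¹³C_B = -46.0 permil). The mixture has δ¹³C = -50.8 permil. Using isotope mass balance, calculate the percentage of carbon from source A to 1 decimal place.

δ_mix = f_A·δ_A + (1 − f_A)·δ_B  ⇒  f_A = (δ_mix − δ_B)/(δ_A − δ_B)
f_A = (-50.8 − (-46.0)) / (-68.1 − (-46.0))
f_A = -4.8 / -22.1 = 0.2172

21.7%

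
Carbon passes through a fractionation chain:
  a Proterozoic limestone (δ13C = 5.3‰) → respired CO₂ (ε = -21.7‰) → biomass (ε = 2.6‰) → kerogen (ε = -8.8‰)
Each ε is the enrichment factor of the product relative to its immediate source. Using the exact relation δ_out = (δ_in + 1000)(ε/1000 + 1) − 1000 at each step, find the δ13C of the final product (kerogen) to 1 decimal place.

step 1: δ = (5.30 + 1000)·(-21.7/1000 + 1) − 1000 = -16.52‰
step 2: δ = (-16.52 + 1000)·(2.6/1000 + 1) − 1000 = -13.96‰
step 3: δ = (-13.96 + 1000)·(-8.8/1000 + 1) − 1000 = -22.64‰

-22.6‰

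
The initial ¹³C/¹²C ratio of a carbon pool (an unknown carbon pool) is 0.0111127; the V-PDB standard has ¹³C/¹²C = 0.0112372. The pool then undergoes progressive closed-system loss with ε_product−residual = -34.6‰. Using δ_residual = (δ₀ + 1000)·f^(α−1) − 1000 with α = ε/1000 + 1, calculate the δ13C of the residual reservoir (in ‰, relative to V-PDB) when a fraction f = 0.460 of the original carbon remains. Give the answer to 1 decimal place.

δ₀ = (0.0111127/0.0112372 − 1)×1000 = (0.988921 − 1)×1000 = -11.079‰
α − 1 = ε/1000 = -0.0346
f^(α−1) = 0.460^(-0.0346) = 1.027232
δ_res = (-11.079 + 1000) × 1.027232 − 1000 = 1015.851 − 1000 = 15.85‰

15.9‰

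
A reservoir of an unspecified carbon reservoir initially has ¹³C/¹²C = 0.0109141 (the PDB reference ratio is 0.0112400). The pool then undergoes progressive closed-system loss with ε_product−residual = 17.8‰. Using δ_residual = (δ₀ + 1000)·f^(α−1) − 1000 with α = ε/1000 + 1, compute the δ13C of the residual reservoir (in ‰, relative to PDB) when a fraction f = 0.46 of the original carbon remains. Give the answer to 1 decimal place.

δ₀ = (0.0109141/0.0112400 − 1)×1000 = (0.971005 − 1)×1000 = -28.995‰
α − 1 = ε/1000 = 0.0178
f^(α−1) = 0.46^(0.0178) = 0.986273
δ_res = (-28.995 + 1000) × 0.986273 − 1000 = 957.676 − 1000 = -42.32‰

-42.3‰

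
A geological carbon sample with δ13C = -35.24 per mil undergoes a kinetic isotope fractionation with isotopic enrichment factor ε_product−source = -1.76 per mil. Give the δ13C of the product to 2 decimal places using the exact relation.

-36.94 per mil

Exactly, δ_product = (δ_source + 1000)·(ε/1000 + 1) − 1000.
δ_product = (-35.24 + 1000) × (-1.76/1000 + 1) − 1000
δ_product = -36.938 per mil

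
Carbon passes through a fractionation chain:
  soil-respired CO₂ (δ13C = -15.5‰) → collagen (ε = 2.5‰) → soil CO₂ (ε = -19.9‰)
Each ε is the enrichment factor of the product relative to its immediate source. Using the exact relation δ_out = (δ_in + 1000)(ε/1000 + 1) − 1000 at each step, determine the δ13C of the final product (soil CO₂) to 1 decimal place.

step 1: δ = (-15.50 + 1000)·(2.5/1000 + 1) − 1000 = -13.04‰
step 2: δ = (-13.04 + 1000)·(-19.9/1000 + 1) − 1000 = -32.68‰

-32.7‰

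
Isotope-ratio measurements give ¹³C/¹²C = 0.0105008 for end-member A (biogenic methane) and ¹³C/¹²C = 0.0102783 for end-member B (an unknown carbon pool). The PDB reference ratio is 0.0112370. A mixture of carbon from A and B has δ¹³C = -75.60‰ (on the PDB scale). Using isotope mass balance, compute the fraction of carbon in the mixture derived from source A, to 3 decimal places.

0.491

δ_A = (0.0105008/0.0112370 − 1)×1000 = (0.934484 − 1)×1000 = -65.516‰
δ_B = (0.0102783/0.0112370 − 1)×1000 = (0.914684 − 1)×1000 = -85.316‰
f_A = (δ_mix − δ_B)/(δ_A − δ_B) = (-75.60 − (-85.316))/(-65.516 − (-85.316))
f_A = 9.716 / 19.801 = 0.4907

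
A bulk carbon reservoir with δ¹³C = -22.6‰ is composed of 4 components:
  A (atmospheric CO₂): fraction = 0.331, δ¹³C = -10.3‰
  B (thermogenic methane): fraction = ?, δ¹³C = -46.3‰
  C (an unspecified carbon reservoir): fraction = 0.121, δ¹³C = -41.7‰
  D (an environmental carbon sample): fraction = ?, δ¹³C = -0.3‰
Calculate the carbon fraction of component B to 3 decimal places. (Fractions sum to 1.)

0.304

Let f_B and f_D be the unknown fractions; fractions sum to 1 so f_B + f_D = 0.548.
Mass balance: Σ fᵢ·δᵢ = δ_bulk ⇒ f_B·(-46.3) + f_D·(-0.3) = -22.6 − (-8.455) = -14.145
Substitute f_D = 0.548 − f_B:
f_B·(-46.3 − -0.3) = -14.145 − 0.548×(-0.3) = -13.981
f_B = -13.981 / -46.0 = 0.3039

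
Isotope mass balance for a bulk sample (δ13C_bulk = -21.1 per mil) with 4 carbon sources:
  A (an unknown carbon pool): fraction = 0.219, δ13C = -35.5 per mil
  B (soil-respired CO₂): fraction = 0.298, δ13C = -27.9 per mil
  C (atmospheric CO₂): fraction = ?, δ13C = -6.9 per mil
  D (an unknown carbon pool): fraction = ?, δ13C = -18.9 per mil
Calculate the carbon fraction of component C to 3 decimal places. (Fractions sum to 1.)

0.343

Let f_C and f_D be the unknown fractions; fractions sum to 1 so f_C + f_D = 0.483.
Mass balance: Σ fᵢ·δᵢ = δ_bulk ⇒ f_C·(-6.9) + f_D·(-18.9) = -21.1 − (-16.089) = -5.011
Substitute f_D = 0.483 − f_C:
f_C·(-6.9 − -18.9) = -5.011 − 0.483×(-18.9) = 4.117
f_C = 4.117 / 12.0 = 0.3431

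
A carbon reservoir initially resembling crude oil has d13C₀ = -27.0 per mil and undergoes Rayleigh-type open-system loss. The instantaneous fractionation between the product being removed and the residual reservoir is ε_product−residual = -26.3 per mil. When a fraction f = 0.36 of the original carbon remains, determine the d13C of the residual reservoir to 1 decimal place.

-0.5 per mil

Rayleigh residual: δ_res = (δ₀ + 1000)·f^(α−1) − 1000
α = ε/1000 + 1 = 0.97370, so α − 1 = -0.02630
f^(α−1) = 0.36^(-0.02630) = 1.027234
δ_res = (-27.0 + 1000) × 1.027234 − 1000 = 999.498 − 1000 = -0.50 per mil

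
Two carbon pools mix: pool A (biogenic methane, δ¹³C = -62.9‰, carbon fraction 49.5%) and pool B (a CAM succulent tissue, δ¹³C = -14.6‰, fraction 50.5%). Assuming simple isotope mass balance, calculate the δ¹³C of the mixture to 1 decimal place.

δ_mix = f_A·δ_A + f_B·δ_B
δ_mix = 0.495 × (-62.9) + 0.505 × (-14.6)
δ_mix = -31.14 + -7.37 = -38.51‰

-38.5‰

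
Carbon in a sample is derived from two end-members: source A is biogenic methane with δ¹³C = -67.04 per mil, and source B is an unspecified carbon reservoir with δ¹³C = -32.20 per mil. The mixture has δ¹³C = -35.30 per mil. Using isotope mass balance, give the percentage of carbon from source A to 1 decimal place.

δ_mix = f_A·δ_A + (1 − f_A)·δ_B  ⇒  f_A = (δ_mix − δ_B)/(δ_A − δ_B)
f_A = (-35.30 − (-32.20)) / (-67.04 − (-32.20))
f_A = -3.10 / -34.84 = 0.0890

8.9%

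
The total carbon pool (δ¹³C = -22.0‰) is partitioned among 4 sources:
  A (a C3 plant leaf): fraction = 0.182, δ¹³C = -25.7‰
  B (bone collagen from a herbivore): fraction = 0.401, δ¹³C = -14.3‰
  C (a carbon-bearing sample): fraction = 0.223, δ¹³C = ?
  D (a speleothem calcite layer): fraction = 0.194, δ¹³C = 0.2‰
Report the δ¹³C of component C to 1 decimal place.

Isotope mass balance: δ_bulk = Σ fᵢ·δᵢ.
-22.0 = 0.182×(-25.7) + 0.401×(-14.3) + 0.223×δ_C + 0.194×(0.2)
0.223·δ_C = -22.0 − (-10.373) = -11.627
δ_C = -11.627 / 0.223 = -52.14‰

-52.1‰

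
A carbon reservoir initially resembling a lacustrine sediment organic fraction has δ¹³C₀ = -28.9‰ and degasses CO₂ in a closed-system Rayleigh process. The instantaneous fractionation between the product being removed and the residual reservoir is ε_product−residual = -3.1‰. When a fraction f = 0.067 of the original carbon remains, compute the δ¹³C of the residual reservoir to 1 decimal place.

Rayleigh residual: δ_res = (δ₀ + 1000)·f^(α−1) − 1000
α = ε/1000 + 1 = 0.99690, so α − 1 = -0.00310
f^(α−1) = 0.067^(-0.00310) = 1.008415
δ_res = (-28.9 + 1000) × 1.008415 − 1000 = 979.272 − 1000 = -20.73‰

-20.7‰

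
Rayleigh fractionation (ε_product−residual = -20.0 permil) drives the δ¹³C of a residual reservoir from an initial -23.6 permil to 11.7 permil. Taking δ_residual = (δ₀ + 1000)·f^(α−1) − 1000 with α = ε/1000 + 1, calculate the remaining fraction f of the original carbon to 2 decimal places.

α − 1 = ε/1000 = -0.0200
(δ_res + 1000)/(δ₀ + 1000) = (11.7 + 1000)/(-23.6 + 1000) = 1011.7/976.4 = 1.036153
f = 1.036153^(1/-0.0200) = exp(ln(1.036153)/-0.0200) = exp(0.03552/-0.0200)
f = exp(-1.7758) = 0.1694

0.17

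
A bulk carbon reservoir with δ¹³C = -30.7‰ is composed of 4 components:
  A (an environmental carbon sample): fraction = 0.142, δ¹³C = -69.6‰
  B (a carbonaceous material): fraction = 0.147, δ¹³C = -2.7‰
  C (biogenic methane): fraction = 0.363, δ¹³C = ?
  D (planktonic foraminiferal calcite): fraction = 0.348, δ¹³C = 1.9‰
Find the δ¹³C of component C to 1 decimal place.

-58.1‰

Isotope mass balance: δ_bulk = Σ fᵢ·δᵢ.
-30.7 = 0.142×(-69.6) + 0.147×(-2.7) + 0.363×δ_C + 0.348×(1.9)
0.363·δ_C = -30.7 − (-9.619) = -21.081
δ_C = -21.081 / 0.363 = -58.07‰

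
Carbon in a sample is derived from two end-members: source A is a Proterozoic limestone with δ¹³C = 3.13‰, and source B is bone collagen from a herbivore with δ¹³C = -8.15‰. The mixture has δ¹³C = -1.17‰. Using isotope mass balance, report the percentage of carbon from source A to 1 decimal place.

δ_mix = f_A·δ_A + (1 − f_A)·δ_B  ⇒  f_A = (δ_mix − δ_B)/(δ_A − δ_B)
f_A = (-1.17 − (-8.15)) / (3.13 − (-8.15))
f_A = 6.98 / 11.28 = 0.6188

61.9%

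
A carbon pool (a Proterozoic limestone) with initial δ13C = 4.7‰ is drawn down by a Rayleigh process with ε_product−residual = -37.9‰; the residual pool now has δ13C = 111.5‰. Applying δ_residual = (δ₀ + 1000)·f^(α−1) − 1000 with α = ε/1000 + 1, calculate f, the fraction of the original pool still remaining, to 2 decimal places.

0.07

α − 1 = ε/1000 = -0.0379
(δ_res + 1000)/(δ₀ + 1000) = (111.5 + 1000)/(4.7 + 1000) = 1111.5/1004.7 = 1.106300
f = 1.106300^(1/-0.0379) = exp(ln(1.106300)/-0.0379) = exp(0.10102/-0.0379)
f = exp(-2.6655) = 0.0696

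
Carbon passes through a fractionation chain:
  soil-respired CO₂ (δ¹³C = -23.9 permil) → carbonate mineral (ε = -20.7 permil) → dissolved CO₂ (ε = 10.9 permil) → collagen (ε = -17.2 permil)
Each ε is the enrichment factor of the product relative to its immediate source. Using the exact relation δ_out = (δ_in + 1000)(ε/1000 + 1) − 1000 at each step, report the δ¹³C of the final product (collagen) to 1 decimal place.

step 1: δ = (-23.90 + 1000)·(-20.7/1000 + 1) − 1000 = -44.11 permil
step 2: δ = (-44.11 + 1000)·(10.9/1000 + 1) − 1000 = -33.69 permil
step 3: δ = (-33.69 + 1000)·(-17.2/1000 + 1) − 1000 = -50.31 permil

-50.3 permil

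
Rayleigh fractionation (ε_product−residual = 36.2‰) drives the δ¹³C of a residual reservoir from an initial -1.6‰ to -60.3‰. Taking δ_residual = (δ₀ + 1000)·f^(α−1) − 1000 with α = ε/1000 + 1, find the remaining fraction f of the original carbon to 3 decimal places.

α − 1 = ε/1000 = 0.0362
(δ_res + 1000)/(δ₀ + 1000) = (-60.3 + 1000)/(-1.6 + 1000) = 939.7/998.4 = 0.941206
f = 0.941206^(1/0.0362) = exp(ln(0.941206)/0.0362) = exp(-0.06059/0.0362)
f = exp(-1.6738) = 0.1875

0.188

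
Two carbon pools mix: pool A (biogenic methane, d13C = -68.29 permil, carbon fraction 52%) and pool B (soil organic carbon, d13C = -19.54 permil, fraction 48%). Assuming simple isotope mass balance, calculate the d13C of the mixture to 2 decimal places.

δ_mix = f_A·δ_A + f_B·δ_B
δ_mix = 0.52 × (-68.29) + 0.48 × (-19.54)
δ_mix = -35.511 + -9.379 = -44.890 permil

-44.89 permil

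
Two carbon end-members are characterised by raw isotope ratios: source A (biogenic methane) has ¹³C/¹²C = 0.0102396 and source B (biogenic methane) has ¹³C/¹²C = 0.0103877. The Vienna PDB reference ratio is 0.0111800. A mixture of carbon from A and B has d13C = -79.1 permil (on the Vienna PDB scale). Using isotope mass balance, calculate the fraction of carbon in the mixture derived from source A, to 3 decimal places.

δ_A = (0.0102396/0.0111800 − 1)×1000 = (0.915886 − 1)×1000 = -84.114 permil
δ_B = (0.0103877/0.0111800 − 1)×1000 = (0.929132 − 1)×1000 = -70.868 permil
f_A = (δ_mix − δ_B)/(δ_A − δ_B) = (-79.1 − (-70.868))/(-84.114 − (-70.868))
f_A = -8.232 / -13.247 = 0.6215

0.621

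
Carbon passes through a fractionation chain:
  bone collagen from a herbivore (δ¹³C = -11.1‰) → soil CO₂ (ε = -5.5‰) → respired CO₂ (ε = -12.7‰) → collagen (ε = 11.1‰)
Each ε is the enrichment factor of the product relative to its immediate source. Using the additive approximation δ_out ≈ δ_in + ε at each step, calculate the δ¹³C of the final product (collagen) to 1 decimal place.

-18.2‰

step 1: δ ≈ -11.1 + (-5.5) = -16.6‰
step 2: δ ≈ -16.6 + (-12.7) = -29.3‰
step 3: δ ≈ -29.3 + (11.1) = -18.2‰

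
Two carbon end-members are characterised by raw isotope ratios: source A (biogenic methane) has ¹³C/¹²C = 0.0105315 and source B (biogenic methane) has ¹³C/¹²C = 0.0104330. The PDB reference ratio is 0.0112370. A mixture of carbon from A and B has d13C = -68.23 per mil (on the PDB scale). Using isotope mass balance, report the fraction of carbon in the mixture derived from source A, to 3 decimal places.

0.379

δ_A = (0.0105315/0.0112370 − 1)×1000 = (0.937216 − 1)×1000 = -62.784 per mil
δ_B = (0.0104330/0.0112370 − 1)×1000 = (0.928451 − 1)×1000 = -71.549 per mil
f_A = (δ_mix − δ_B)/(δ_A − δ_B) = (-68.23 − (-71.549))/(-62.784 − (-71.549))
f_A = 3.319 / 8.766 = 0.3787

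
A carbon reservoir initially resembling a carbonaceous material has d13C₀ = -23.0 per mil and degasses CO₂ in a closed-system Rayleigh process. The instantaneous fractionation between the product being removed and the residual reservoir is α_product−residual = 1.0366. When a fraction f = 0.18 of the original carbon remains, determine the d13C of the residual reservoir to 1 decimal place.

Rayleigh residual: δ_res = (δ₀ + 1000)·f^(α−1) − 1000
α − 1 = 0.03660
f^(α−1) = 0.18^(0.03660) = 0.939167
δ_res = (-23.0 + 1000) × 0.939167 − 1000 = 917.566 − 1000 = -82.43 per mil

-82.4 per mil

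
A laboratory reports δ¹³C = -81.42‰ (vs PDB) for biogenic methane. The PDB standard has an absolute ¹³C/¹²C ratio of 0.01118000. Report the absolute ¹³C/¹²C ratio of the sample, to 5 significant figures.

0.010270

R_sample = R_standard × (δ¹³C/1000 + 1)
R_sample = 0.01118000 × (-81.42/1000 + 1) = 0.01118000 × 0.918580
R_sample = 0.0102697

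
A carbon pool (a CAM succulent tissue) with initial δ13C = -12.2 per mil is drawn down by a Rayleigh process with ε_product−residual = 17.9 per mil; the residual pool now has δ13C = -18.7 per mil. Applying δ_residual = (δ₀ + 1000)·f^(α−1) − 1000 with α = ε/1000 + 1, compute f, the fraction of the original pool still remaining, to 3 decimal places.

0.692

α − 1 = ε/1000 = 0.0179
(δ_res + 1000)/(δ₀ + 1000) = (-18.7 + 1000)/(-12.2 + 1000) = 981.3/987.8 = 0.993420
f = 0.993420^(1/0.0179) = exp(ln(0.993420)/0.0179) = exp(-0.00660/0.0179)
f = exp(-0.3688) = 0.6915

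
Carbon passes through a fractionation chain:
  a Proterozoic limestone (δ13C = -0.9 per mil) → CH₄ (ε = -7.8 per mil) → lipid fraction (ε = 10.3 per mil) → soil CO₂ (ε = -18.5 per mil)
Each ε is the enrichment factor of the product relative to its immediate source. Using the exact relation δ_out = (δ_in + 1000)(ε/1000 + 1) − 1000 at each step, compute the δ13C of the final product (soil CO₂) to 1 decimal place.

step 1: δ = (-0.90 + 1000)·(-7.8/1000 + 1) − 1000 = -8.69 per mil
step 2: δ = (-8.69 + 1000)·(10.3/1000 + 1) − 1000 = 1.52 per mil
step 3: δ = (1.52 + 1000)·(-18.5/1000 + 1) − 1000 = -17.01 per mil

-17.0 per mil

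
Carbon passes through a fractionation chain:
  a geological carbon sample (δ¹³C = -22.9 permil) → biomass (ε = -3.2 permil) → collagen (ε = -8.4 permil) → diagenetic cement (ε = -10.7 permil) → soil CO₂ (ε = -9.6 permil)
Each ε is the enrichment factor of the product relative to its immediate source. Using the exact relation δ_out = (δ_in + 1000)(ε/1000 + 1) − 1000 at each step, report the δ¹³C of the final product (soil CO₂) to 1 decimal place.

-53.7 permil

step 1: δ = (-22.90 + 1000)·(-3.2/1000 + 1) − 1000 = -26.03 permil
step 2: δ = (-26.03 + 1000)·(-8.4/1000 + 1) − 1000 = -34.21 permil
step 3: δ = (-34.21 + 1000)·(-10.7/1000 + 1) − 1000 = -44.54 permil
step 4: δ = (-44.54 + 1000)·(-9.6/1000 + 1) − 1000 = -53.71 permil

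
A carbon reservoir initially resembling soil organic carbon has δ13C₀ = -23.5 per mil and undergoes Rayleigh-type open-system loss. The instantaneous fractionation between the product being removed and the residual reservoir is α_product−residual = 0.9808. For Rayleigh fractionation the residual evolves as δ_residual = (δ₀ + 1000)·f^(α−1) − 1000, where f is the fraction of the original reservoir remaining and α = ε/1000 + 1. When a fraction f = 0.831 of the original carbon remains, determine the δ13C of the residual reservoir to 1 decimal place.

-20.0 per mil

Rayleigh residual: δ_res = (δ₀ + 1000)·f^(α−1) − 1000
α − 1 = -0.01920
f^(α−1) = 0.831^(-0.01920) = 1.003561
δ_res = (-23.5 + 1000) × 1.003561 − 1000 = 979.977 − 1000 = -20.02 per mil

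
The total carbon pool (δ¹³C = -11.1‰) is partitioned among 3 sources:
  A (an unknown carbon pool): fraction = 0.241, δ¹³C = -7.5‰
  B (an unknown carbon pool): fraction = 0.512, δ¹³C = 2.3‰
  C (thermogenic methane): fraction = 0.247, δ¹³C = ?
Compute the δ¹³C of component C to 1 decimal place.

-42.4‰

Isotope mass balance: δ_bulk = Σ fᵢ·δᵢ.
-11.1 = 0.241×(-7.5) + 0.512×(2.3) + 0.247×δ_C
0.247·δ_C = -11.1 − (-0.630) = -10.470
δ_C = -10.470 / 0.247 = -42.39‰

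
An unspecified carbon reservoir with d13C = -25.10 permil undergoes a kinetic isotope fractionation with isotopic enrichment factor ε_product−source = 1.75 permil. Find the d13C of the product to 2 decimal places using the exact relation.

-23.39 permil

Exactly, δ_product = (δ_source + 1000)·(ε/1000 + 1) − 1000.
δ_product = (-25.10 + 1000) × (1.75/1000 + 1) − 1000
δ_product = -23.394 permil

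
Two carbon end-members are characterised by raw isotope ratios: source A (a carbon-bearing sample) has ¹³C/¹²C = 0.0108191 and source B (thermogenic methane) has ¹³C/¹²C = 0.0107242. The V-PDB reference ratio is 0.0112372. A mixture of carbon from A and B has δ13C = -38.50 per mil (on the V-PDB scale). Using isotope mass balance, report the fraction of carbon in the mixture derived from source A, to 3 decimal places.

0.847

δ_A = (0.0108191/0.0112372 − 1)×1000 = (0.962793 − 1)×1000 = -37.207 per mil
δ_B = (0.0107242/0.0112372 − 1)×1000 = (0.954348 − 1)×1000 = -45.652 per mil
f_A = (δ_mix − δ_B)/(δ_A − δ_B) = (-38.50 − (-45.652))/(-37.207 − (-45.652))
f_A = 7.152 / 8.445 = 0.8469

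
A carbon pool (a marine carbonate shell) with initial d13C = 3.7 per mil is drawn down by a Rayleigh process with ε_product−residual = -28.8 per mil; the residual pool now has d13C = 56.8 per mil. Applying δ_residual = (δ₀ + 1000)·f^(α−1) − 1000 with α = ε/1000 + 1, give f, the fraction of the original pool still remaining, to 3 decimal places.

α − 1 = ε/1000 = -0.0288
(δ_res + 1000)/(δ₀ + 1000) = (56.8 + 1000)/(3.7 + 1000) = 1056.8/1003.7 = 1.052904
f = 1.052904^(1/-0.0288) = exp(ln(1.052904)/-0.0288) = exp(0.05155/-0.0288)
f = exp(-1.7900) = 0.1670

0.167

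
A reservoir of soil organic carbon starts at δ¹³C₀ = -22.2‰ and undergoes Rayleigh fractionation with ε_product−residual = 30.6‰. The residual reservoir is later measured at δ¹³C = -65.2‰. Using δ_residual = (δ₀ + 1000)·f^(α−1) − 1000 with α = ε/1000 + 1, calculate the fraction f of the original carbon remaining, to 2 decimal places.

α − 1 = ε/1000 = 0.0306
(δ_res + 1000)/(δ₀ + 1000) = (-65.2 + 1000)/(-22.2 + 1000) = 934.8/977.8 = 0.956024
f = 0.956024^(1/0.0306) = exp(ln(0.956024)/0.0306) = exp(-0.04497/0.0306)
f = exp(-1.4697) = 0.2300

0.23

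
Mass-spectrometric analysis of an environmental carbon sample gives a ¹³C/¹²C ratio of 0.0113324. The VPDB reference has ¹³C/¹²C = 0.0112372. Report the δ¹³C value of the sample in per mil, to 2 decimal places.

8.47 per mil

δ¹³C = (R_sample / R_standard − 1) × 1000
R_sample / R_standard = 0.0113324 / 0.0112372 = 1.008472
δ¹³C = (1.008472 − 1) × 1000 = 8.472 per mil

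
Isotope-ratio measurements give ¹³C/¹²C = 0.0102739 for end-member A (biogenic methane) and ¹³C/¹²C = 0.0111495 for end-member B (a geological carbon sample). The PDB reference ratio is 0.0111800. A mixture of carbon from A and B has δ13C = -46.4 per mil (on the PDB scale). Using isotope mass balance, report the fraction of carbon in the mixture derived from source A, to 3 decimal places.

δ_A = (0.0102739/0.0111800 − 1)×1000 = (0.918953 − 1)×1000 = -81.047 per mil
δ_B = (0.0111495/0.0111800 − 1)×1000 = (0.997272 − 1)×1000 = -2.728 per mil
f_A = (δ_mix − δ_B)/(δ_A − δ_B) = (-46.4 − (-2.728))/(-81.047 − (-2.728))
f_A = -43.672 / -78.318 = 0.5576

0.558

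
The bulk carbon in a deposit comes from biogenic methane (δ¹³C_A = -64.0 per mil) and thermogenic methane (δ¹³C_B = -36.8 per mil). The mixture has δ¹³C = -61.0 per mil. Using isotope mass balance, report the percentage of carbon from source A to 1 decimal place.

δ_mix = f_A·δ_A + (1 − f_A)·δ_B  ⇒  f_A = (δ_mix − δ_B)/(δ_A − δ_B)
f_A = (-61.0 − (-36.8)) / (-64.0 − (-36.8))
f_A = -24.2 / -27.2 = 0.8897

89.0%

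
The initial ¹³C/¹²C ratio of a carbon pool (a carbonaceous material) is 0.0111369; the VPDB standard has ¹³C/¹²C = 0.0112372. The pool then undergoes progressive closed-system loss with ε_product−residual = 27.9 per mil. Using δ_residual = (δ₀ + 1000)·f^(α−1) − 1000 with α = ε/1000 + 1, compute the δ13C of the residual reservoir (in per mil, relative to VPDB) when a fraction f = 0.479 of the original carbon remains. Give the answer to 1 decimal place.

-29.1 per mil

δ₀ = (0.0111369/0.0112372 − 1)×1000 = (0.991074 − 1)×1000 = -8.926 per mil
α − 1 = ε/1000 = 0.0279
f^(α−1) = 0.479^(0.0279) = 0.979674
δ_res = (-8.926 + 1000) × 0.979674 − 1000 = 970.929 − 1000 = -29.07 per mil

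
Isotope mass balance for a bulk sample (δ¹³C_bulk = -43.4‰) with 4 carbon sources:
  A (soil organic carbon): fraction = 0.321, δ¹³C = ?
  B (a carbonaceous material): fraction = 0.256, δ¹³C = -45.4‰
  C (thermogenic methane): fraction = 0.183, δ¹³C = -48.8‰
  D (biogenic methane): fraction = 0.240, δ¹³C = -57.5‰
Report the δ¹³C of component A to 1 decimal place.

Isotope mass balance: δ_bulk = Σ fᵢ·δᵢ.
-43.4 = 0.321×δ_A + 0.256×(-45.4) + 0.183×(-48.8) + 0.240×(-57.5)
0.321·δ_A = -43.4 − (-34.353) = -9.047
δ_A = -9.047 / 0.321 = -28.18‰

-28.2‰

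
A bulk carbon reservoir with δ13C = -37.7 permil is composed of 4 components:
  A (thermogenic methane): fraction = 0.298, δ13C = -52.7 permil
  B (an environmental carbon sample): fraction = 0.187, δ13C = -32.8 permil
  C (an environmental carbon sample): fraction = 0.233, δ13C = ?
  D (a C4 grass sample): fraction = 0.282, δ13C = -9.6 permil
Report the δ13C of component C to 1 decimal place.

-56.5 permil

Isotope mass balance: δ_bulk = Σ fᵢ·δᵢ.
-37.7 = 0.298×(-52.7) + 0.187×(-32.8) + 0.233×δ_C + 0.282×(-9.6)
0.233·δ_C = -37.7 − (-24.545) = -13.155
δ_C = -13.155 / 0.233 = -56.46 permil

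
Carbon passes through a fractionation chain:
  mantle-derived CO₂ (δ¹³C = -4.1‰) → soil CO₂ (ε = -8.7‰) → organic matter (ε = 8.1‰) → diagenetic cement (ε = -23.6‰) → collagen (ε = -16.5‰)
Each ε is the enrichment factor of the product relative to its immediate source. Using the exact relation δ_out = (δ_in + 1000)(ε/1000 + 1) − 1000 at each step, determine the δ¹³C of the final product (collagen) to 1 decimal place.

-44.3‰

step 1: δ = (-4.10 + 1000)·(-8.7/1000 + 1) − 1000 = -12.76‰
step 2: δ = (-12.76 + 1000)·(8.1/1000 + 1) − 1000 = -4.77‰
step 3: δ = (-4.77 + 1000)·(-23.6/1000 + 1) − 1000 = -28.26‰
step 4: δ = (-28.26 + 1000)·(-16.5/1000 + 1) − 1000 = -44.29‰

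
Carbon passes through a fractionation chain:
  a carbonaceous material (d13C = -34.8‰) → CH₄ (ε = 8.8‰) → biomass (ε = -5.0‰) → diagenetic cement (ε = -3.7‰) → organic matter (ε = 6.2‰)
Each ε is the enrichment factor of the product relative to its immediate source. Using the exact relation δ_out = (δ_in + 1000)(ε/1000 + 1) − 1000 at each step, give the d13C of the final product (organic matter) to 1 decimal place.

step 1: δ = (-34.80 + 1000)·(8.8/1000 + 1) − 1000 = -26.31‰
step 2: δ = (-26.31 + 1000)·(-5.0/1000 + 1) − 1000 = -31.17‰
step 3: δ = (-31.17 + 1000)·(-3.7/1000 + 1) − 1000 = -34.76‰
step 4: δ = (-34.76 + 1000)·(6.2/1000 + 1) − 1000 = -28.77‰

-28.8‰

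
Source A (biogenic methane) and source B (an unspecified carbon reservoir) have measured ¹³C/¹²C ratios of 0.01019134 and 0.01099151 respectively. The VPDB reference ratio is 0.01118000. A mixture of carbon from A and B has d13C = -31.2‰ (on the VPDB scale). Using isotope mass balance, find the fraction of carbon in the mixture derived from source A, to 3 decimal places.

0.200

δ_A = (0.01019134/0.01118000 − 1)×1000 = (0.911569 − 1)×1000 = -88.431‰
δ_B = (0.01099151/0.01118000 − 1)×1000 = (0.983140 − 1)×1000 = -16.860‰
f_A = (δ_mix − δ_B)/(δ_A − δ_B) = (-31.2 − (-16.860))/(-88.431 − (-16.860))
f_A = -14.340 / -71.572 = 0.2004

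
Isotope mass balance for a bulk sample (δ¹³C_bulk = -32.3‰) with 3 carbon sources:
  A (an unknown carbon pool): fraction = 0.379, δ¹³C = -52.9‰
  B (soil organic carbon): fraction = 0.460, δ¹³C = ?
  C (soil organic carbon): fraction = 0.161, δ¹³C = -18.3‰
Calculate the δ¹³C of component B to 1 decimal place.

Isotope mass balance: δ_bulk = Σ fᵢ·δᵢ.
-32.3 = 0.379×(-52.9) + 0.460×δ_B + 0.161×(-18.3)
0.460·δ_B = -32.3 − (-22.995) = -9.305
δ_B = -9.305 / 0.460 = -20.23‰

-20.2‰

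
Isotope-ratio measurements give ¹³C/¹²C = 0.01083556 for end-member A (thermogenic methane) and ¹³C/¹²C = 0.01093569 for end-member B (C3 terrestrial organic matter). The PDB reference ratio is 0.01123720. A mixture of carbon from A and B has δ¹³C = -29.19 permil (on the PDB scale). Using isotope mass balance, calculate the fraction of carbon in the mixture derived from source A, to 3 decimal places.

δ_A = (0.01083556/0.01123720 − 1)×1000 = (0.964258 − 1)×1000 = -35.742 permil
δ_B = (0.01093569/0.01123720 − 1)×1000 = (0.973169 − 1)×1000 = -26.831 permil
f_A = (δ_mix − δ_B)/(δ_A − δ_B) = (-29.19 − (-26.831))/(-35.742 − (-26.831))
f_A = -2.359 / -8.911 = 0.2647

0.265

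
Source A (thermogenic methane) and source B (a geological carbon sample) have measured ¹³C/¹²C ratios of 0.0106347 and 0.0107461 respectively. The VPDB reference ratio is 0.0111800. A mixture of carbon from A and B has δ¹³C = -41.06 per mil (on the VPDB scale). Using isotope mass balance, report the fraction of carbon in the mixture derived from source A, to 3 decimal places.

0.226

δ_A = (0.0106347/0.0111800 − 1)×1000 = (0.951225 − 1)×1000 = -48.775 per mil
δ_B = (0.0107461/0.0111800 − 1)×1000 = (0.961190 − 1)×1000 = -38.810 per mil
f_A = (δ_mix − δ_B)/(δ_A − δ_B) = (-41.06 − (-38.810))/(-48.775 − (-38.810))
f_A = -2.250 / -9.964 = 0.2258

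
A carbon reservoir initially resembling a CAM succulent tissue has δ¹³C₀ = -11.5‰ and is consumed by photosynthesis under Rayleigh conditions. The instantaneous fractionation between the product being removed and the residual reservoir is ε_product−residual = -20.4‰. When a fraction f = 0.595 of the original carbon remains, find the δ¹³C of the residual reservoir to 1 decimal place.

Rayleigh residual: δ_res = (δ₀ + 1000)·f^(α−1) − 1000
α = ε/1000 + 1 = 0.97960, so α − 1 = -0.02040
f^(α−1) = 0.595^(-0.02040) = 1.010648
δ_res = (-11.5 + 1000) × 1.010648 − 1000 = 999.025 − 1000 = -0.97‰

-1.0‰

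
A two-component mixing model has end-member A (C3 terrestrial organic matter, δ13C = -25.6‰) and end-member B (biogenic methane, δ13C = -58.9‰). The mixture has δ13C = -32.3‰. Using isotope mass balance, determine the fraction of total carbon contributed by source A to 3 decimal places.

0.799

δ_mix = f_A·δ_A + (1 − f_A)·δ_B  ⇒  f_A = (δ_mix − δ_B)/(δ_A − δ_B)
f_A = (-32.3 − (-58.9)) / (-25.6 − (-58.9))
f_A = 26.6 / 33.3 = 0.7988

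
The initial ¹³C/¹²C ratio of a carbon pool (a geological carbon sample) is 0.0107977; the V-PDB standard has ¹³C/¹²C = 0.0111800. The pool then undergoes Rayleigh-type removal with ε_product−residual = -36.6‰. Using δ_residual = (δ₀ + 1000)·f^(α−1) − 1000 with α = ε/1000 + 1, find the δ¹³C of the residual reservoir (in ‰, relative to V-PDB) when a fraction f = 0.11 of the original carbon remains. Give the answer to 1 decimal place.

47.1‰

δ₀ = (0.0107977/0.0111800 − 1)×1000 = (0.965805 − 1)×1000 = -34.195‰
α − 1 = ε/1000 = -0.0366
f^(α−1) = 0.11^(-0.0366) = 1.084139
δ_res = (-34.195 + 1000) × 1.084139 − 1000 = 1047.067 − 1000 = 47.07‰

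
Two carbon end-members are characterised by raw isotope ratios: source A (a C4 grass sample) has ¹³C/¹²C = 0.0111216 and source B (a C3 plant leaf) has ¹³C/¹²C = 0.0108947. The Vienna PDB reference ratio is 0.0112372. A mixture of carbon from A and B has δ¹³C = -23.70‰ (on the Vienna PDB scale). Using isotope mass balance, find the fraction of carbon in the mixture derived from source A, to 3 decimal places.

δ_A = (0.0111216/0.0112372 − 1)×1000 = (0.989713 − 1)×1000 = -10.287‰
δ_B = (0.0108947/0.0112372 − 1)×1000 = (0.969521 − 1)×1000 = -30.479‰
f_A = (δ_mix − δ_B)/(δ_A − δ_B) = (-23.70 − (-30.479))/(-10.287 − (-30.479))
f_A = 6.779 / 20.192 = 0.3357

0.336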